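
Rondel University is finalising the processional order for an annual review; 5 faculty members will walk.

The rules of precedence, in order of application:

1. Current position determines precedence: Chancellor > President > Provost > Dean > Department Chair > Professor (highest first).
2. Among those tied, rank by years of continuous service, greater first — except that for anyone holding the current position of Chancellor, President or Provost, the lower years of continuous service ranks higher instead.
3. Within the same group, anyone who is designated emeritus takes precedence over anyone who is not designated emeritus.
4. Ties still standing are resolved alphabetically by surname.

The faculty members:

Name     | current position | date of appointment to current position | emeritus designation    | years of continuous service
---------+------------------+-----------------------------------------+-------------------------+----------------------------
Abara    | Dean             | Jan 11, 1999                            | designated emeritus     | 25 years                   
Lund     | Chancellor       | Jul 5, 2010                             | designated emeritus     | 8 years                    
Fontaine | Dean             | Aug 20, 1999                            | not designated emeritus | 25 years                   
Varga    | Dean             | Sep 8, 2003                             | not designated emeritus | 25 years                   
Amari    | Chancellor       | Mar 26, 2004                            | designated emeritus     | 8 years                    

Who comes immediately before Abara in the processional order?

By current position: Amari and Lund (Chancellor); then Abara, Fontaine and Varga (Dean).
Amari and Lund both have years of continuous service 8 years, so the next rule applies.
Amari and Lund are each designated emeritus, so the next rule applies.
Among Amari and Lund, alphabetically by surname: Amari before Lund.
Abara, Fontaine and Varga all have years of continuous service 25 years, so the next rule applies.
Among Abara, Fontaine and Varga, designated emeritus before not designated emeritus: Abara (designated emeritus) before Fontaine and Varga (not designated emeritus).
Among Fontaine and Varga, alphabetically by surname: Fontaine before Varga.
Order: Amari, Lund, Abara, Fontaine, Varga.

Lund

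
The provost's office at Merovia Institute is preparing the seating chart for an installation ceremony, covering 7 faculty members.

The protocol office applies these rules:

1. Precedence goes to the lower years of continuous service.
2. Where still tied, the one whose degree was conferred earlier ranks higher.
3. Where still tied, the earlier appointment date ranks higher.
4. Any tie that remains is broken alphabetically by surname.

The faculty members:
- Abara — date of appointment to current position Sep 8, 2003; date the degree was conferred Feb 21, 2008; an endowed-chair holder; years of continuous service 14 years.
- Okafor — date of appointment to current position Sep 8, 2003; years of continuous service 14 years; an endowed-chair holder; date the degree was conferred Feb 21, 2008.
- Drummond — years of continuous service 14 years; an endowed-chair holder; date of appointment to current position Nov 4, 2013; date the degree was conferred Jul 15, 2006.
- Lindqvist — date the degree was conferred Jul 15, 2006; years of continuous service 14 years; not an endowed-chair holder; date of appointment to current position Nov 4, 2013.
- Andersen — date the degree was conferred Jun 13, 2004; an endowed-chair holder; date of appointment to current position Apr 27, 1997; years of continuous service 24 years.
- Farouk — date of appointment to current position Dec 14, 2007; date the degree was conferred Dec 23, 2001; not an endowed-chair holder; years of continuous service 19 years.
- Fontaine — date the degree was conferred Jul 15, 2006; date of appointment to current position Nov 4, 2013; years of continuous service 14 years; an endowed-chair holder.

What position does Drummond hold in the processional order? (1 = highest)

1

By years of continuous service (lower first): Drummond, Fontaine, Lindqvist, Abara and Okafor (each 14 years); then Farouk (19 years); then Andersen (24 years).
Among Drummond, Fontaine, Lindqvist, Abara and Okafor, by date the degree was conferred (earlier first): Drummond, Fontaine and Lindqvist (Jul 15, 2006) before Abara and Okafor (Feb 21, 2008).
Drummond, Fontaine and Lindqvist all have date of appointment to current position Nov 4, 2013, so the next rule applies.
Among Drummond, Fontaine and Lindqvist, alphabetically by surname: Drummond before Fontaine before Lindqvist.
Abara and Okafor both have date of appointment to current position Sep 8, 2003, so the next rule applies.
Among Abara and Okafor, alphabetically by surname: Abara before Okafor.
Order: Drummond, Fontaine, Lindqvist, Abara, Okafor, Farouk, Andersen. So position 1.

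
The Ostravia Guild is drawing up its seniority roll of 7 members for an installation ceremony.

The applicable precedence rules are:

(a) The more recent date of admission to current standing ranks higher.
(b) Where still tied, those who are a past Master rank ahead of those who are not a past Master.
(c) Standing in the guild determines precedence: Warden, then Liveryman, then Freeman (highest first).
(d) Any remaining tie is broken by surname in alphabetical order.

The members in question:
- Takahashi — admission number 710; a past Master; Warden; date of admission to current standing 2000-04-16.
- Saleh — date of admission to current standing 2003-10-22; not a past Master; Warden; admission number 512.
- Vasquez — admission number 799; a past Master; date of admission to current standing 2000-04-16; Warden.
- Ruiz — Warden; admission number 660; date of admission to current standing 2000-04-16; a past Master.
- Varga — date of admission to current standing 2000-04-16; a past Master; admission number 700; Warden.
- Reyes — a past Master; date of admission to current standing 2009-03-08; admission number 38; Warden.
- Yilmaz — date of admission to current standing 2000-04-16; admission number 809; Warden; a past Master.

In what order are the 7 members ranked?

By date of admission to current standing (later first): Reyes (2009-03-08); then Saleh (2003-10-22); then Ruiz, Takahashi, Varga, Vasquez and Yilmaz (each 2000-04-16).
Ruiz, Takahashi, Varga, Vasquez and Yilmaz are each a past Master, so the next rule applies.
Ruiz, Takahashi, Varga, Vasquez and Yilmaz are each Warden, so the next rule applies.
Among Ruiz, Takahashi, Varga, Vasquez and Yilmaz, alphabetically by surname: Ruiz before Takahashi before Varga before Vasquez before Yilmaz.
Full order: Reyes, Saleh, Ruiz, Takahashi, Varga, Vasquez, Yilmaz.

Reyes, Saleh, Ruiz, Takahashi, Varga, Vasquez, Yilmaz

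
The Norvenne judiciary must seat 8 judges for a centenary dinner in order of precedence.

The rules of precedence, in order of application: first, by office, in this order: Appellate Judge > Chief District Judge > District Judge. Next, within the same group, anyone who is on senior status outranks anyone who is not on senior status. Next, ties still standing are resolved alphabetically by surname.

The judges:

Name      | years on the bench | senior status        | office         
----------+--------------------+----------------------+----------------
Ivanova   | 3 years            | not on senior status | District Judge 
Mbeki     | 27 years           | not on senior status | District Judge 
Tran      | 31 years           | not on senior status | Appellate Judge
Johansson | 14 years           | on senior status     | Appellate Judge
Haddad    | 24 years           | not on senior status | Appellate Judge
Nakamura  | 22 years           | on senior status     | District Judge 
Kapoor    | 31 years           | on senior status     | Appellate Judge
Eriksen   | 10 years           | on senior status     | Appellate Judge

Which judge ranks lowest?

Mbeki

By office: Eriksen, Johansson, Kapoor, Haddad and Tran (Appellate Judge); then Nakamura, Ivanova and Mbeki (District Judge).
Among Eriksen, Johansson, Kapoor, Haddad and Tran, on senior status before not on senior status: Eriksen, Johansson and Kapoor (on senior status) before Haddad and Tran (not on senior status).
Among Eriksen, Johansson and Kapoor, alphabetically by surname: Eriksen before Johansson before Kapoor.
Among Haddad and Tran, alphabetically by surname: Haddad before Tran.
Among Nakamura, Ivanova and Mbeki, on senior status before not on senior status: Nakamura (on senior status) before Ivanova and Mbeki (not on senior status).
Among Ivanova and Mbeki, alphabetically by surname: Ivanova before Mbeki.
Order: Eriksen, Johansson, Kapoor, Haddad, Tran, Nakamura, Ivanova, Mbeki.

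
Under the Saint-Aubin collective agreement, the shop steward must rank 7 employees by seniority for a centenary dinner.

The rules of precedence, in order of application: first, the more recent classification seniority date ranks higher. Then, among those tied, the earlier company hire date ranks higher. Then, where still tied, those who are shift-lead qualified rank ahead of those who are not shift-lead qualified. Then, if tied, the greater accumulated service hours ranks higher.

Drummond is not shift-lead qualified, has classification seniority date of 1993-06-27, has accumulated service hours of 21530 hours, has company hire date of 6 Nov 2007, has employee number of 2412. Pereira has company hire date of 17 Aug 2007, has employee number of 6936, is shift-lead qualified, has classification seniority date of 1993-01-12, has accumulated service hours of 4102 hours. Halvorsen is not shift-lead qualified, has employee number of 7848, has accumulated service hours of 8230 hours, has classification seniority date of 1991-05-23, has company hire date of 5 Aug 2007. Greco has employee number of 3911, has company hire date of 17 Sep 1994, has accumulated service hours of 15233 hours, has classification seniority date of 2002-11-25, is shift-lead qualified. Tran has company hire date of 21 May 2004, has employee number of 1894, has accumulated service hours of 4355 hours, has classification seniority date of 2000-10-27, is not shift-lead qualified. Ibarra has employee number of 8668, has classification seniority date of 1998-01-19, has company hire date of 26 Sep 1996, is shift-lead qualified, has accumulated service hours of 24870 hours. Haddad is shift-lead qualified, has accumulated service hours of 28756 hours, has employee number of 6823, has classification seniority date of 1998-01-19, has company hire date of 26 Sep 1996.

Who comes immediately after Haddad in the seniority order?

By classification seniority date (later first): Greco (2002-11-25); then Tran (2000-10-27); then Haddad and Ibarra (both 1998-01-19); then Drummond (1993-06-27); then Pereira (1993-01-12); then Halvorsen (1991-05-23).
Haddad and Ibarra both have company hire date 26 Sep 1996, so the next rule applies.
Haddad and Ibarra are each shift-lead qualified, so the next rule applies.
Among Haddad and Ibarra, by accumulated service hours (higher first): Haddad (28756 hours) before Ibarra (24870 hours).
Order: Greco, Tran, Haddad, Ibarra, Drummond, Pereira, Halvorsen.

Ibarra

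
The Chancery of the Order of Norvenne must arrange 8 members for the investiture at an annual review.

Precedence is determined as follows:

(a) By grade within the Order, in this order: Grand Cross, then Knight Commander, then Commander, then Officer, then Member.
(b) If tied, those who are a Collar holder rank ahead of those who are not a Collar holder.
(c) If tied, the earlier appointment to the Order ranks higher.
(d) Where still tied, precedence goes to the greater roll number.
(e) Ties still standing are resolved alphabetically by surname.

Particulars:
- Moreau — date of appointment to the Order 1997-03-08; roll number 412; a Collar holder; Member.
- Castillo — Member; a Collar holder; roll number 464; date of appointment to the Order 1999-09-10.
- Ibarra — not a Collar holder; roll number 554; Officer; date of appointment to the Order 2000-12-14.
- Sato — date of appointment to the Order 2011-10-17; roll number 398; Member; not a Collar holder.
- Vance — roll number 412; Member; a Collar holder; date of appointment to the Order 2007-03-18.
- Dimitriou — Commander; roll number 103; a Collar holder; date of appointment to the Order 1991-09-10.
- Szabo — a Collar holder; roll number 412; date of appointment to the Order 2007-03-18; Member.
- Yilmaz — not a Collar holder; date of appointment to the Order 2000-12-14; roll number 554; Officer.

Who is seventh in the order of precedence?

Vance

By grade within the Order: Dimitriou (Commander); then Ibarra and Yilmaz (Officer); then Moreau, Castillo, Szabo, Vance and Sato (Member).
Ibarra and Yilmaz are each not a Collar holder, so the next rule applies.
Ibarra and Yilmaz both have date of appointment to the Order 2000-12-14, so the next rule applies.
Ibarra and Yilmaz both have roll number 554, so the next rule applies.
Among Ibarra and Yilmaz, alphabetically by surname: Ibarra before Yilmaz.
Among Moreau, Castillo, Szabo, Vance and Sato, a Collar holder before not a Collar holder: Moreau, Castillo, Szabo and Vance (a Collar holder) before Sato (not a Collar holder).
Among Moreau, Castillo, Szabo and Vance, by date of appointment to the Order (earlier first): Moreau (1997-03-08) before Castillo (1999-09-10) before Szabo and Vance (2007-03-18).
Szabo and Vance both have roll number 412, so the next rule applies.
Among Szabo and Vance, alphabetically by surname: Szabo before Vance.
Order: Dimitriou, Ibarra, Yilmaz, Moreau, Castillo, Szabo, Vance, Sato.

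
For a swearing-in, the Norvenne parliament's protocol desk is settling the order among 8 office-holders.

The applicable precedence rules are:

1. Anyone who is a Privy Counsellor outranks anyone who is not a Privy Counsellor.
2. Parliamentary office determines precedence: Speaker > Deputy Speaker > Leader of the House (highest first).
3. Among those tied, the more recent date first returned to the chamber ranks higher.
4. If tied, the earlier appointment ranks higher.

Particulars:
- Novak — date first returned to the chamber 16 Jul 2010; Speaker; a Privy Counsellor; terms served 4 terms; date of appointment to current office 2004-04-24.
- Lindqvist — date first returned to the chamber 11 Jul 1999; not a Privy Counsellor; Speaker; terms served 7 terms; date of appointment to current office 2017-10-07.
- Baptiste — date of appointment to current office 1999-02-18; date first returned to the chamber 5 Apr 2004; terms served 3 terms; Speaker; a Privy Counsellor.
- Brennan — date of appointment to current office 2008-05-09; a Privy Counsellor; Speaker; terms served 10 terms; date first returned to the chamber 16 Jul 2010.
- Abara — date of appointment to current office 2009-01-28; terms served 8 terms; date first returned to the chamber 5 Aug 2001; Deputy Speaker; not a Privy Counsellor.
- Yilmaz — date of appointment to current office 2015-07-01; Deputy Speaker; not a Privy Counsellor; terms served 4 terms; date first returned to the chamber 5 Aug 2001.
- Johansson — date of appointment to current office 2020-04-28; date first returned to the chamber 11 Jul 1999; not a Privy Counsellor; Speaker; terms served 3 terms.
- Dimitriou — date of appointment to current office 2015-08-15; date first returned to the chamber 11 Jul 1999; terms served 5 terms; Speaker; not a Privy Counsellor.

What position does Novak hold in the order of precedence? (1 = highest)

1

By the first rule: Novak, Brennan and Baptiste (each a Privy Counsellor); then Dimitriou, Lindqvist, Johansson, Abara and Yilmaz (each not a Privy Counsellor).
Novak, Brennan and Baptiste are each Speaker, so the next rule applies.
Among Novak, Brennan and Baptiste, by date first returned to the chamber (later first): Novak and Brennan (16 Jul 2010) before Baptiste (5 Apr 2004).
Among Novak and Brennan, by date of appointment to current office (earlier first): Novak (2004-04-24) before Brennan (2008-05-09).
Among Dimitriou, Lindqvist, Johansson, Abara and Yilmaz, by parliamentary office: Dimitriou, Lindqvist and Johansson (Speaker) before Abara and Yilmaz (Deputy Speaker).
Dimitriou, Lindqvist and Johansson all have date first returned to the chamber 11 Jul 1999, so the next rule applies.
Among Dimitriou, Lindqvist and Johansson, by date of appointment to current office (earlier first): Dimitriou (2015-08-15) before Lindqvist (2017-10-07) before Johansson (2020-04-28).
Abara and Yilmaz both have date first returned to the chamber 5 Aug 2001, so the next rule applies.
Among Abara and Yilmaz, by date of appointment to current office (earlier first): Abara (2009-01-28) before Yilmaz (2015-07-01).
Order: Novak, Brennan, Baptiste, Dimitriou, Lindqvist, Johansson, Abara, Yilmaz. So position 1.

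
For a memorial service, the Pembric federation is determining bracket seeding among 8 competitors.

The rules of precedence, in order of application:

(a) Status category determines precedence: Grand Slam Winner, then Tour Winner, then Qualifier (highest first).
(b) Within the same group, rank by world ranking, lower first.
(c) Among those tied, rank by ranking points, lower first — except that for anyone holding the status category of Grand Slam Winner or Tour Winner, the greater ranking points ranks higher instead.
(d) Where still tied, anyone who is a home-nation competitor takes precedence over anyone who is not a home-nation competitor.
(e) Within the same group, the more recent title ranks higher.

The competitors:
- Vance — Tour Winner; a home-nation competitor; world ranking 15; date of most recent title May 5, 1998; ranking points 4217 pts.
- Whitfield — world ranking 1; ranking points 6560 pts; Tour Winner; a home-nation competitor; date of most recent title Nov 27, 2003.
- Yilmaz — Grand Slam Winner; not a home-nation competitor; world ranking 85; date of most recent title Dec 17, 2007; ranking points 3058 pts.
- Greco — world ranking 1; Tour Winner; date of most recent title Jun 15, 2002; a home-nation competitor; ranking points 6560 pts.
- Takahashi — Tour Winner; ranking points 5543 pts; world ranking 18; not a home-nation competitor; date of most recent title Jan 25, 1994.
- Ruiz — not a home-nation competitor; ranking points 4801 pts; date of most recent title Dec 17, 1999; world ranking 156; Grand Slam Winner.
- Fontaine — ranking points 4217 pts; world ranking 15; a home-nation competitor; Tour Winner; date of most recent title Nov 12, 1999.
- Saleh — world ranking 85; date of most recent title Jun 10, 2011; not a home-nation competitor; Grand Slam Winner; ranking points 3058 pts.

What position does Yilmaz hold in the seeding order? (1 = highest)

By status category: Saleh, Yilmaz and Ruiz (Grand Slam Winner); then Whitfield, Greco, Fontaine, Vance and Takahashi (Tour Winner).
Among Saleh, Yilmaz and Ruiz, by world ranking (lower first): Saleh and Yilmaz (85) before Ruiz (156).
Saleh and Yilmaz both have ranking points 3058 pts, so the next rule applies.
Saleh and Yilmaz are each not a home-nation competitor, so the next rule applies.
Among Saleh and Yilmaz, by date of most recent title (later first): Saleh (Jun 10, 2011) before Yilmaz (Dec 17, 2007).
Among Whitfield, Greco, Fontaine, Vance and Takahashi, by world ranking (lower first): Whitfield and Greco (1) before Fontaine and Vance (15) before Takahashi (18).
Whitfield and Greco both have ranking points 6560 pts, so the next rule applies.
Whitfield and Greco are each a home-nation competitor, so the next rule applies.
Among Whitfield and Greco, by date of most recent title (later first): Whitfield (Nov 27, 2003) before Greco (Jun 15, 2002).
Fontaine and Vance both have ranking points 4217 pts, so the next rule applies.
Fontaine and Vance are each a home-nation competitor, so the next rule applies.
Among Fontaine and Vance, by date of most recent title (later first): Fontaine (Nov 12, 1999) before Vance (May 5, 1998).
Order: Saleh, Yilmaz, Ruiz, Whitfield, Greco, Fontaine, Vance, Takahashi. So position 2.

2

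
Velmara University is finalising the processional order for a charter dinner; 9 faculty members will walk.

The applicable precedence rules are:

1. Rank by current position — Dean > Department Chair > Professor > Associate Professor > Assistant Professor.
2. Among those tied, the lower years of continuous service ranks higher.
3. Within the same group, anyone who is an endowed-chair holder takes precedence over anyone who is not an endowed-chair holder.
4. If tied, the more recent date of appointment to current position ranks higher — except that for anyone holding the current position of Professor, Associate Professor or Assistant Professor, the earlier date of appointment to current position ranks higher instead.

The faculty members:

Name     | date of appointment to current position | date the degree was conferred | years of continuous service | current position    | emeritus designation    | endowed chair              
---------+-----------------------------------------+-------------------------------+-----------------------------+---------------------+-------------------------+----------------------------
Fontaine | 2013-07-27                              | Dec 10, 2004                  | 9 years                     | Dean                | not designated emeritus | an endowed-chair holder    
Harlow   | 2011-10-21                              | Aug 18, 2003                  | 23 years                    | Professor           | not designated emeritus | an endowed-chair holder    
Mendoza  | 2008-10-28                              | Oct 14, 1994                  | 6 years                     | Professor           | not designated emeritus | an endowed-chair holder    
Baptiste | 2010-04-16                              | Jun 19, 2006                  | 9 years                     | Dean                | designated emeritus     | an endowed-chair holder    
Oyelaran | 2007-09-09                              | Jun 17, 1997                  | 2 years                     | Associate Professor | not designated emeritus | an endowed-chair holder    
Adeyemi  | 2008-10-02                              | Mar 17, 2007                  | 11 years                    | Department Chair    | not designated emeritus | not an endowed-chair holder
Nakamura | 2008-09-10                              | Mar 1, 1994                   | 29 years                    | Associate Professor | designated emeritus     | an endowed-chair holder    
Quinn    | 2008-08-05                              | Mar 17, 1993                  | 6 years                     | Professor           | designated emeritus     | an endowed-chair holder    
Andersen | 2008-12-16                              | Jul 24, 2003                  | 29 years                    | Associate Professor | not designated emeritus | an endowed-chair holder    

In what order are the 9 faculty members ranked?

Fontaine, Baptiste, Adeyemi, Quinn, Mendoza, Harlow, Oyelaran, Nakamura, Andersen

By current position: Fontaine and Baptiste (Dean); then Adeyemi (Department Chair); then Quinn, Mendoza and Harlow (Professor); then Oyelaran, Nakamura and Andersen (Associate Professor).
Fontaine and Baptiste both have years of continuous service 9 years, so the next rule applies.
Fontaine and Baptiste are each an endowed-chair holder, so the next rule applies.
Among Fontaine and Baptiste, by date of appointment to current position (later first): Fontaine (2013-07-27) before Baptiste (2010-04-16).
Among Quinn, Mendoza and Harlow, by years of continuous service (lower first): Quinn and Mendoza (6 years) before Harlow (23 years).
Quinn and Mendoza are each an endowed-chair holder, so the next rule applies.
Among Quinn and Mendoza, by date of appointment to current position (earlier first) (reversed rule for this group): Quinn (2008-08-05) before Mendoza (2008-10-28).
Among Oyelaran, Nakamura and Andersen, by years of continuous service (lower first): Oyelaran (2 years) before Nakamura and Andersen (29 years).
Nakamura and Andersen are each an endowed-chair holder, so the next rule applies.
Among Nakamura and Andersen, by date of appointment to current position (earlier first) (reversed rule for this group): Nakamura (2008-09-10) before Andersen (2008-12-16).
Full order: Fontaine, Baptiste, Adeyemi, Quinn, Mendoza, Harlow, Oyelaran, Nakamura, Andersen.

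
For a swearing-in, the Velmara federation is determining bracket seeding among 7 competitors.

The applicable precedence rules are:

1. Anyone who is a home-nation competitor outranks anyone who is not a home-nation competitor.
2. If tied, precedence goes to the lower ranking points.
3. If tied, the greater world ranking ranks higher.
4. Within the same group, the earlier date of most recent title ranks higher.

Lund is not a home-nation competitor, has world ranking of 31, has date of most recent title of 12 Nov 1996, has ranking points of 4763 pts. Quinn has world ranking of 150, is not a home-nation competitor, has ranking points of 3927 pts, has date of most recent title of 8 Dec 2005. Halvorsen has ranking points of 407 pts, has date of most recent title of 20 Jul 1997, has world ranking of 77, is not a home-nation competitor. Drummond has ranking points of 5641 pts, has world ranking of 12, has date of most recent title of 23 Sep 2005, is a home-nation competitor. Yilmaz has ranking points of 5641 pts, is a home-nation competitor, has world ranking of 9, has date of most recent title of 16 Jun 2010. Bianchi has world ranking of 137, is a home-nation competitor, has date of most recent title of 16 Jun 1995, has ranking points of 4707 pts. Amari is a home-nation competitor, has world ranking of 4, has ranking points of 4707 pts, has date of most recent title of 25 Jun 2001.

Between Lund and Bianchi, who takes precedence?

By the first rule: Bianchi, Amari, Drummond and Yilmaz (each a home-nation competitor); then Halvorsen, Quinn and Lund (each not a home-nation competitor).
Among Bianchi, Amari, Drummond and Yilmaz, by ranking points (lower first): Bianchi and Amari (4707 pts) before Drummond and Yilmaz (5641 pts).
Among Bianchi and Amari, by world ranking (higher first): Bianchi (137) before Amari (4).
Among Drummond and Yilmaz, by world ranking (higher first): Drummond (12) before Yilmaz (9).
Among Halvorsen, Quinn and Lund, by ranking points (lower first): Halvorsen (407 pts) before Quinn (3927 pts) before Lund (4763 pts).
So Bianchi takes precedence.

Bianchi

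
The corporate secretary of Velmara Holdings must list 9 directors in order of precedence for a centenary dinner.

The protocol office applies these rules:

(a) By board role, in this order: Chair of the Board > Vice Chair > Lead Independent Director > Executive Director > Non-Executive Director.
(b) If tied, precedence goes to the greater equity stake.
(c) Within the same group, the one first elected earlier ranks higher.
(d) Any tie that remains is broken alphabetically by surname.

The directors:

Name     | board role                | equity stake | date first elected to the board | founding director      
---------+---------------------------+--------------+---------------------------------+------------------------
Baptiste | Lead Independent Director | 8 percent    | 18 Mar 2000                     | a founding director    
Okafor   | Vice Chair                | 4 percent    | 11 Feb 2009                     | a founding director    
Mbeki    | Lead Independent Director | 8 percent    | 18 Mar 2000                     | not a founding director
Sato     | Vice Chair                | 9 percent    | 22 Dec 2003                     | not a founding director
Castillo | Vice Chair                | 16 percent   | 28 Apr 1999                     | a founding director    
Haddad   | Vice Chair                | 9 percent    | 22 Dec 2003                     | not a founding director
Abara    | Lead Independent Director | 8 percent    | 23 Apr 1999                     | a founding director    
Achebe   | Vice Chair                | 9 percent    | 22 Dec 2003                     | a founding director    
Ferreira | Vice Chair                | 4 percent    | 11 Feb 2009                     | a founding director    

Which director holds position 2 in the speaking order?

Achebe

By board role: Castillo, Achebe, Haddad, Sato, Ferreira and Okafor (Vice Chair); then Abara, Baptiste and Mbeki (Lead Independent Director).
Among Castillo, Achebe, Haddad, Sato, Ferreira and Okafor, by equity stake (higher first): Castillo (16 percent) before Achebe, Haddad and Sato (9 percent) before Ferreira and Okafor (4 percent).
Achebe, Haddad and Sato all have date first elected to the board 22 Dec 2003, so the next rule applies.
Among Achebe, Haddad and Sato, alphabetically by surname: Achebe before Haddad before Sato.
Ferreira and Okafor both have date first elected to the board 11 Feb 2009, so the next rule applies.
Among Ferreira and Okafor, alphabetically by surname: Ferreira before Okafor.
Abara, Baptiste and Mbeki all have equity stake 8 percent, so the next rule applies.
Among Abara, Baptiste and Mbeki, by date first elected to the board (earlier first): Abara (23 Apr 1999) before Baptiste and Mbeki (18 Mar 2000).
Among Baptiste and Mbeki, alphabetically by surname: Baptiste before Mbeki.
Order: Castillo, Achebe, Haddad, Sato, Ferreira, Okafor, Abara, Baptiste, Mbeki.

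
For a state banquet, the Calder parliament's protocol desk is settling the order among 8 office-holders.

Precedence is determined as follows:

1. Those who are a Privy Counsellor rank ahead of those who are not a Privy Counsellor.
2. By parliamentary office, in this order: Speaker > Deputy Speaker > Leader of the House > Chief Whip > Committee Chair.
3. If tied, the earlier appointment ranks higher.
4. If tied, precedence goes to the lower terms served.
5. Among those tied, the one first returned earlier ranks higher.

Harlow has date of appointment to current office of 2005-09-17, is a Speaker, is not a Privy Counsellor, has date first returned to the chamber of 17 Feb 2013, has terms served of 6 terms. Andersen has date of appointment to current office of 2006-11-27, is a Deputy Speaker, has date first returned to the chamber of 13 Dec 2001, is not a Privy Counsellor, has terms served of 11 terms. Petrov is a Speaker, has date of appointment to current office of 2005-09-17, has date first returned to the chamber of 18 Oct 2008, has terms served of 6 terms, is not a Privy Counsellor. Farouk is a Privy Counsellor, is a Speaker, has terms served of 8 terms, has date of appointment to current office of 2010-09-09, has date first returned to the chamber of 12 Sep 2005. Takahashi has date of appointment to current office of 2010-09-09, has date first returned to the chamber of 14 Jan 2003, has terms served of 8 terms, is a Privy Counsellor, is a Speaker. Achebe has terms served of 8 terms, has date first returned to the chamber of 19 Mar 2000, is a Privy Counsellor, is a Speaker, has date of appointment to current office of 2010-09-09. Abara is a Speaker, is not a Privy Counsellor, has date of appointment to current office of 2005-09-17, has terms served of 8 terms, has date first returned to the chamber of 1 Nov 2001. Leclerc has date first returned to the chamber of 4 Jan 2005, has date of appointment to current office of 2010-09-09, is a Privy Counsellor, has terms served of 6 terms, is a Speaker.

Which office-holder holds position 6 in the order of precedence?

By the first rule: Leclerc, Achebe, Takahashi and Farouk (each a Privy Counsellor); then Petrov, Harlow, Abara and Andersen (each not a Privy Counsellor).
Leclerc, Achebe, Takahashi and Farouk are each Speaker, so the next rule applies.
Leclerc, Achebe, Takahashi and Farouk all have date of appointment to current office 2010-09-09, so the next rule applies.
Among Leclerc, Achebe, Takahashi and Farouk, by terms served (lower first): Leclerc (6 terms) before Achebe, Takahashi and Farouk (8 terms).
Among Achebe, Takahashi and Farouk, by date first returned to the chamber (earlier first): Achebe (19 Mar 2000) before Takahashi (14 Jan 2003) before Farouk (12 Sep 2005).
Among Petrov, Harlow, Abara and Andersen, by parliamentary office: Petrov, Harlow and Abara (Speaker) before Andersen (Deputy Speaker).
Petrov, Harlow and Abara all have date of appointment to current office 2005-09-17, so the next rule applies.
Among Petrov, Harlow and Abara, by terms served (lower first): Petrov and Harlow (6 terms) before Abara (8 terms).
Among Petrov and Harlow, by date first returned to the chamber (earlier first): Petrov (18 Oct 2008) before Harlow (17 Feb 2013).
Order: Leclerc, Achebe, Takahashi, Farouk, Petrov, Harlow, Abara, Andersen.

Harlow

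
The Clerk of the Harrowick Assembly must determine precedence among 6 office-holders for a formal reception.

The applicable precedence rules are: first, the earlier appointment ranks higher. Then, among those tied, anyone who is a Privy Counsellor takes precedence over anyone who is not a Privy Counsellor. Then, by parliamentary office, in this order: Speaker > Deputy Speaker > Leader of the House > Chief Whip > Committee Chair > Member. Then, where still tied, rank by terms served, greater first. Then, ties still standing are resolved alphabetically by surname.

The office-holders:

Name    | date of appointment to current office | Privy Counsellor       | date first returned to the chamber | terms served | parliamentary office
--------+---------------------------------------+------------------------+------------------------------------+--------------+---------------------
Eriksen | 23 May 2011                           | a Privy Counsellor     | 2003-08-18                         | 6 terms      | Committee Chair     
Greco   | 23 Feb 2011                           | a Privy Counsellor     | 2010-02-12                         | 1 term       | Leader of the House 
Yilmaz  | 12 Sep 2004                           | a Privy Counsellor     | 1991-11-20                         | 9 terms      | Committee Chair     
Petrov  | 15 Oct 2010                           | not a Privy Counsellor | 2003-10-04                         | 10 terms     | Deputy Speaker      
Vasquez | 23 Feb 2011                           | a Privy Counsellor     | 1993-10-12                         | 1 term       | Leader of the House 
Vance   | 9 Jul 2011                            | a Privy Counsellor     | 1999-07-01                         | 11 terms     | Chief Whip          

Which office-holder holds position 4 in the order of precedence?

Vasquez

By date of appointment to current office (earlier first): Yilmaz (12 Sep 2004); then Petrov (15 Oct 2010); then Greco and Vasquez (both 23 Feb 2011); then Eriksen (23 May 2011); then Vance (9 Jul 2011).
Greco and Vasquez are each a Privy Counsellor, so the next rule applies.
Greco and Vasquez are each Leader of the House, so the next rule applies.
Greco and Vasquez both have terms served 1 term, so the next rule applies.
Among Greco and Vasquez, alphabetically by surname: Greco before Vasquez.
Order: Yilmaz, Petrov, Greco, Vasquez, Eriksen, Vance.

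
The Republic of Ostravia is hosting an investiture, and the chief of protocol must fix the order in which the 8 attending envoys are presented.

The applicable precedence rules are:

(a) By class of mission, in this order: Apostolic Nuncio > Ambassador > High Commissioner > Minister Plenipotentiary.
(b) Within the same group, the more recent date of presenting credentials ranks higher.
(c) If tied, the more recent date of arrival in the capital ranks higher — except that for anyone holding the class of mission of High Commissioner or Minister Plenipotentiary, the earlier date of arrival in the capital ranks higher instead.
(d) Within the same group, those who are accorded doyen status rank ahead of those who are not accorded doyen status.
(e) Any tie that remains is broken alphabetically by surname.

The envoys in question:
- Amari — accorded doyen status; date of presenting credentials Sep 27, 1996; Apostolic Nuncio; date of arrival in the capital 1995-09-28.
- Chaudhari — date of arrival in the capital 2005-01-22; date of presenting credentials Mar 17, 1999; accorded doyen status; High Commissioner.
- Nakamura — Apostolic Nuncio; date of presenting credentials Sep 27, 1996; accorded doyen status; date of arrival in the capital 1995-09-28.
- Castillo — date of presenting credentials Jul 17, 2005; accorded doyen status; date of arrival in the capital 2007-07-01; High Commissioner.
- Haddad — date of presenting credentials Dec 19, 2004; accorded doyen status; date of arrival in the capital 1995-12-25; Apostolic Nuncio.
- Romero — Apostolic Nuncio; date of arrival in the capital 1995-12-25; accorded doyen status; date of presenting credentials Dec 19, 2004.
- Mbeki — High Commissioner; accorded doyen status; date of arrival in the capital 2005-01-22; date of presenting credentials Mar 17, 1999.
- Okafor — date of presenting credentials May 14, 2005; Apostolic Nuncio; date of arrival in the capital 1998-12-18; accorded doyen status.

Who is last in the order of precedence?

By class of mission: Okafor, Haddad, Romero, Amari and Nakamura (Apostolic Nuncio); then Castillo, Chaudhari and Mbeki (High Commissioner).
Among Okafor, Haddad, Romero, Amari and Nakamura, by date of presenting credentials (later first): Okafor (May 14, 2005) before Haddad and Romero (Dec 19, 2004) before Amari and Nakamura (Sep 27, 1996).
Haddad and Romero both have date of arrival in the capital 1995-12-25, so the next rule applies.
Haddad and Romero are each accorded doyen status, so the next rule applies.
Among Haddad and Romero, alphabetically by surname: Haddad before Romero.
Amari and Nakamura both have date of arrival in the capital 1995-09-28, so the next rule applies.
Amari and Nakamura are each accorded doyen status, so the next rule applies.
Among Amari and Nakamura, alphabetically by surname: Amari before Nakamura.
Among Castillo, Chaudhari and Mbeki, by date of presenting credentials (later first): Castillo (Jul 17, 2005) before Chaudhari and Mbeki (Mar 17, 1999).
Chaudhari and Mbeki both have date of arrival in the capital 2005-01-22, so the next rule applies.
Chaudhari and Mbeki are each accorded doyen status, so the next rule applies.
Among Chaudhari and Mbeki, alphabetically by surname: Chaudhari before Mbeki.
Order: Okafor, Haddad, Romero, Amari, Nakamura, Castillo, Chaudhari, Mbeki.

Mbeki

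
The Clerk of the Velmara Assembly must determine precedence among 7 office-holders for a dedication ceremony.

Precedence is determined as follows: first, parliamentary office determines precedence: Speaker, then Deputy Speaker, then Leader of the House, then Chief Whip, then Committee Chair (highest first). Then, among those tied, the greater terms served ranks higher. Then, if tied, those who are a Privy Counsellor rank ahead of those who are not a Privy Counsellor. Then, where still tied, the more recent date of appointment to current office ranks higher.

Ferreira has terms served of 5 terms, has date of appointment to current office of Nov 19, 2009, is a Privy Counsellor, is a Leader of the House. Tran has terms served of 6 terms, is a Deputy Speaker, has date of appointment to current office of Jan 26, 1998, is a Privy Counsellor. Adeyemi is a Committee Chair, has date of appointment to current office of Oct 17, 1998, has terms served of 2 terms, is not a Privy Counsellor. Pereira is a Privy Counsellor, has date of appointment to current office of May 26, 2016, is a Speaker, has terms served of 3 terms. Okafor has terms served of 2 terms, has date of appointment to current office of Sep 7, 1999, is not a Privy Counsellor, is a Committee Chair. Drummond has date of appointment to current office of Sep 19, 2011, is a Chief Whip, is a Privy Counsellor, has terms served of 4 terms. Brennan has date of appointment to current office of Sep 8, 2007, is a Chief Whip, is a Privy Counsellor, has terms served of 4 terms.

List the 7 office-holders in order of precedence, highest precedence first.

By parliamentary office: Pereira (Speaker); then Tran (Deputy Speaker); then Ferreira (Leader of the House); then Drummond and Brennan (Chief Whip); then Okafor and Adeyemi (Committee Chair).
Drummond and Brennan both have terms served 4 terms, so the next rule applies.
Drummond and Brennan are each a Privy Counsellor, so the next rule applies.
Among Drummond and Brennan, by date of appointment to current office (later first): Drummond (Sep 19, 2011) before Brennan (Sep 8, 2007).
Okafor and Adeyemi both have terms served 2 terms, so the next rule applies.
Okafor and Adeyemi are each not a Privy Counsellor, so the next rule applies.
Among Okafor and Adeyemi, by date of appointment to current office (later first): Okafor (Sep 7, 1999) before Adeyemi (Oct 17, 1998).
Full order: Pereira, Tran, Ferreira, Drummond, Brennan, Okafor, Adeyemi.

Pereira, Tran, Ferreira, Drummond, Brennan, Okafor, Adeyemi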